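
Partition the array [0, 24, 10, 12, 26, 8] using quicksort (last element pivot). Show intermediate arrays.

Partition 1: pivot=8 at index 1 -> [0, 8, 10, 12, 26, 24]
Partition 2: pivot=24 at index 4 -> [0, 8, 10, 12, 24, 26]
Partition 3: pivot=12 at index 3 -> [0, 8, 10, 12, 24, 26]


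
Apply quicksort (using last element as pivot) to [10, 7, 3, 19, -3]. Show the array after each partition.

Partition 1: pivot=-3 at index 0 -> [-3, 7, 3, 19, 10]
Partition 2: pivot=10 at index 3 -> [-3, 7, 3, 10, 19]
Partition 3: pivot=3 at index 1 -> [-3, 3, 7, 10, 19]


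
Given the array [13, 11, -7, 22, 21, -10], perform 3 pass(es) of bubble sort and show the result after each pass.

After pass 1: [11, -7, 13, 21, -10, 22] (4 swaps)
After pass 2: [-7, 11, 13, -10, 21, 22] (2 swaps)
After pass 3: [-7, 11, -10, 13, 21, 22] (1 swaps)
Total swaps: 7


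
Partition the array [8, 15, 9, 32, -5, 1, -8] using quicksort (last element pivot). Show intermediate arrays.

Partition 1: pivot=-8 at index 0 -> [-8, 15, 9, 32, -5, 1, 8]
Partition 2: pivot=8 at index 3 -> [-8, -5, 1, 8, 15, 9, 32]
Partition 3: pivot=1 at index 2 -> [-8, -5, 1, 8, 15, 9, 32]
Partition 4: pivot=32 at index 6 -> [-8, -5, 1, 8, 15, 9, 32]
Partition 5: pivot=9 at index 4 -> [-8, -5, 1, 8, 9, 15, 32]


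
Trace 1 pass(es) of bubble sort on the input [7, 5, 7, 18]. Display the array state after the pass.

After pass 1: [5, 7, 7, 18] (1 swaps)
Total swaps: 1


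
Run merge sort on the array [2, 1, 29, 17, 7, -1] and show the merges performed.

Divide and conquer:
  Merge [1] + [29] -> [1, 29]
  Merge [2] + [1, 29] -> [1, 2, 29]
  Merge [7] + [-1] -> [-1, 7]
  Merge [17] + [-1, 7] -> [-1, 7, 17]
  Merge [1, 2, 29] + [-1, 7, 17] -> [-1, 1, 2, 7, 17, 29]


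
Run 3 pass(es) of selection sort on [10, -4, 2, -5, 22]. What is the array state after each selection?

Pass 1: Select minimum -5 at index 3, swap -> [-5, -4, 2, 10, 22]
Pass 2: Select minimum -4 at index 1, swap -> [-5, -4, 2, 10, 22]
Pass 3: Select minimum 2 at index 2, swap -> [-5, -4, 2, 10, 22]


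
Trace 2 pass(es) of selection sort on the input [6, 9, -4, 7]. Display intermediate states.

Pass 1: Select minimum -4 at index 2, swap -> [-4, 9, 6, 7]
Pass 2: Select minimum 6 at index 2, swap -> [-4, 6, 9, 7]


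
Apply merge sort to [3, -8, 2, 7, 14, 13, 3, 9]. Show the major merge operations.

Divide and conquer:
  Merge [3] + [-8] -> [-8, 3]
  Merge [2] + [7] -> [2, 7]
  Merge [-8, 3] + [2, 7] -> [-8, 2, 3, 7]
  Merge [14] + [13] -> [13, 14]
  Merge [3] + [9] -> [3, 9]
  Merge [13, 14] + [3, 9] -> [3, 9, 13, 14]
  Merge [-8, 2, 3, 7] + [3, 9, 13, 14] -> [-8, 2, 3, 3, 7, 9, 13, 14]


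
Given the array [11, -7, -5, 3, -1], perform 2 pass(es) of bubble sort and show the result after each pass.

After pass 1: [-7, -5, 3, -1, 11] (4 swaps)
After pass 2: [-7, -5, -1, 3, 11] (1 swaps)
Total swaps: 5


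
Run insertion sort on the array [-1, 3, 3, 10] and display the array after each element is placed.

First element -1 is already 'sorted'
Insert 3: shifted 0 elements -> [-1, 3, 3, 10]
Insert 3: shifted 0 elements -> [-1, 3, 3, 10]
Insert 10: shifted 0 elements -> [-1, 3, 3, 10]


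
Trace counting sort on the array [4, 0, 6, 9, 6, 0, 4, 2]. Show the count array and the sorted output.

Count array: [2, 0, 1, 0, 2, 0, 2, 0, 0, 1]
(count[i] = number of elements equal to i)
Cumulative count: [2, 2, 3, 3, 5, 5, 7, 7, 7, 8]
Sorted: [0, 0, 2, 4, 4, 6, 6, 9]


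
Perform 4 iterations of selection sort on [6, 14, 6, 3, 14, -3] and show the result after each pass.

Pass 1: Select minimum -3 at index 5, swap -> [-3, 14, 6, 3, 14, 6]
Pass 2: Select minimum 3 at index 3, swap -> [-3, 3, 6, 14, 14, 6]
Pass 3: Select minimum 6 at index 2, swap -> [-3, 3, 6, 14, 14, 6]
Pass 4: Select minimum 6 at index 5, swap -> [-3, 3, 6, 6, 14, 14]


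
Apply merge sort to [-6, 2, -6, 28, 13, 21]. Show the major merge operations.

Divide and conquer:
  Merge [2] + [-6] -> [-6, 2]
  Merge [-6] + [-6, 2] -> [-6, -6, 2]
  Merge [13] + [21] -> [13, 21]
  Merge [28] + [13, 21] -> [13, 21, 28]
  Merge [-6, -6, 2] + [13, 21, 28] -> [-6, -6, 2, 13, 21, 28]


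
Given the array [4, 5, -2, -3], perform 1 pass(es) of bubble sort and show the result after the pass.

After pass 1: [4, -2, -3, 5] (2 swaps)
Total swaps: 2


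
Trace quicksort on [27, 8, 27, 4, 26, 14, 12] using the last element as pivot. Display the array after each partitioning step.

Partition 1: pivot=12 at index 2 -> [8, 4, 12, 27, 26, 14, 27]
Partition 2: pivot=4 at index 0 -> [4, 8, 12, 27, 26, 14, 27]
Partition 3: pivot=27 at index 6 -> [4, 8, 12, 27, 26, 14, 27]
Partition 4: pivot=14 at index 3 -> [4, 8, 12, 14, 26, 27, 27]
Partition 5: pivot=27 at index 5 -> [4, 8, 12, 14, 26, 27, 27]


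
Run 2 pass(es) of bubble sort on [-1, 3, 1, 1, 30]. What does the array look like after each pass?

After pass 1: [-1, 1, 1, 3, 30] (2 swaps)
After pass 2: [-1, 1, 1, 3, 30] (0 swaps)
Total swaps: 2


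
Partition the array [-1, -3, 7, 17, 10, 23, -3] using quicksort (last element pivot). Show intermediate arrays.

Partition 1: pivot=-3 at index 1 -> [-3, -3, 7, 17, 10, 23, -1]
Partition 2: pivot=-1 at index 2 -> [-3, -3, -1, 17, 10, 23, 7]
Partition 3: pivot=7 at index 3 -> [-3, -3, -1, 7, 10, 23, 17]
Partition 4: pivot=17 at index 5 -> [-3, -3, -1, 7, 10, 17, 23]


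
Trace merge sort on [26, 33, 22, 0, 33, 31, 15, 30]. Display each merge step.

Divide and conquer:
  Merge [26] + [33] -> [26, 33]
  Merge [22] + [0] -> [0, 22]
  Merge [26, 33] + [0, 22] -> [0, 22, 26, 33]
  Merge [33] + [31] -> [31, 33]
  Merge [15] + [30] -> [15, 30]
  Merge [31, 33] + [15, 30] -> [15, 30, 31, 33]
  Merge [0, 22, 26, 33] + [15, 30, 31, 33] -> [0, 15, 22, 26, 30, 31, 33, 33]


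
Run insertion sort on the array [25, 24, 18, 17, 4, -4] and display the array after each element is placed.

First element 25 is already 'sorted'
Insert 24: shifted 1 elements -> [24, 25, 18, 17, 4, -4]
Insert 18: shifted 2 elements -> [18, 24, 25, 17, 4, -4]
Insert 17: shifted 3 elements -> [17, 18, 24, 25, 4, -4]
Insert 4: shifted 4 elements -> [4, 17, 18, 24, 25, -4]
Insert -4: shifted 5 elements -> [-4, 4, 17, 18, 24, 25]


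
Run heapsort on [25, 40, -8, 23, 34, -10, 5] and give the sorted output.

Build heap: [40, 34, 5, 23, 25, -10, -8]
Extract 40: [34, 25, 5, 23, -8, -10, 40]
Extract 34: [25, 23, 5, -10, -8, 34, 40]
Extract 25: [23, -8, 5, -10, 25, 34, 40]
Extract 23: [5, -8, -10, 23, 25, 34, 40]
Extract 5: [-8, -10, 5, 23, 25, 34, 40]
Extract -8: [-10, -8, 5, 23, 25, 34, 40]


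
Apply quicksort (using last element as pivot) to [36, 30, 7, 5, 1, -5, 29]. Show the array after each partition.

Partition 1: pivot=29 at index 4 -> [7, 5, 1, -5, 29, 30, 36]
Partition 2: pivot=-5 at index 0 -> [-5, 5, 1, 7, 29, 30, 36]
Partition 3: pivot=7 at index 3 -> [-5, 5, 1, 7, 29, 30, 36]
Partition 4: pivot=1 at index 1 -> [-5, 1, 5, 7, 29, 30, 36]
Partition 5: pivot=36 at index 6 -> [-5, 1, 5, 7, 29, 30, 36]


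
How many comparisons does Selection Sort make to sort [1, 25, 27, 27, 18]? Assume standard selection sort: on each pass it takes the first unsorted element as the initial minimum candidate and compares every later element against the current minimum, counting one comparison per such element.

Pass 1: scan indices 1..4 for the minimum = 4 comparison(s); min is 1, place at index 0 -> [1, 25, 27, 27, 18]
Pass 2: scan indices 2..4 for the minimum = 3 comparison(s); min is 18, place at index 1 -> [1, 18, 27, 27, 25]
Pass 3: scan indices 3..4 for the minimum = 2 comparison(s); min is 25, place at index 2 -> [1, 18, 25, 27, 27]
Pass 4: scan indices 4..4 for the minimum = 1 comparison(s); min is 27, place at index 3 -> [1, 18, 25, 27, 27]
Selection sort always scans the whole unsorted suffix, so the count is (n-1) + (n-2) + ... + 1 = n(n-1)/2 = 5*4/2 = 10 regardless of the input order.
Total comparisons: 4 + 3 + 2 + 1 = 10


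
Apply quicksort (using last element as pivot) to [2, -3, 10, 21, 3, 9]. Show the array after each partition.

Partition 1: pivot=9 at index 3 -> [2, -3, 3, 9, 10, 21]
Partition 2: pivot=3 at index 2 -> [2, -3, 3, 9, 10, 21]
Partition 3: pivot=-3 at index 0 -> [-3, 2, 3, 9, 10, 21]
Partition 4: pivot=21 at index 5 -> [-3, 2, 3, 9, 10, 21]


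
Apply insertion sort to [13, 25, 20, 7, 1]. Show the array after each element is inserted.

First element 13 is already 'sorted'
Insert 25: shifted 0 elements -> [13, 25, 20, 7, 1]
Insert 20: shifted 1 elements -> [13, 20, 25, 7, 1]
Insert 7: shifted 3 elements -> [7, 13, 20, 25, 1]
Insert 1: shifted 4 elements -> [1, 7, 13, 20, 25]


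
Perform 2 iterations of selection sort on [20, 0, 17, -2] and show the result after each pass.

Pass 1: Select minimum -2 at index 3, swap -> [-2, 0, 17, 20]
Pass 2: Select minimum 0 at index 1, swap -> [-2, 0, 17, 20]


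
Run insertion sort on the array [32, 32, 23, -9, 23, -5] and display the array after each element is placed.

First element 32 is already 'sorted'
Insert 32: shifted 0 elements -> [32, 32, 23, -9, 23, -5]
Insert 23: shifted 2 elements -> [23, 32, 32, -9, 23, -5]
Insert -9: shifted 3 elements -> [-9, 23, 32, 32, 23, -5]
Insert 23: shifted 2 elements -> [-9, 23, 23, 32, 32, -5]
Insert -5: shifted 4 elements -> [-9, -5, 23, 23, 32, 32]


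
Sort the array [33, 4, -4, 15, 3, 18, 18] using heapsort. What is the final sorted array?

Build heap: [33, 15, 18, 4, 3, -4, 18]
Extract 33: [18, 15, 18, 4, 3, -4, 33]
Extract 18: [18, 15, -4, 4, 3, 18, 33]
Extract 18: [15, 4, -4, 3, 18, 18, 33]
Extract 15: [4, 3, -4, 15, 18, 18, 33]
Extract 4: [3, -4, 4, 15, 18, 18, 33]
Extract 3: [-4, 3, 4, 15, 18, 18, 33]


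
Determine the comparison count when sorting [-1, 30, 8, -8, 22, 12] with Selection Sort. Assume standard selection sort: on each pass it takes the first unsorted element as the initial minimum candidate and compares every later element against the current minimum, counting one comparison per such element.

Pass 1: scan indices 1..5 for the minimum = 5 comparison(s); min is -8, place at index 0 -> [-8, 30, 8, -1, 22, 12]
Pass 2: scan indices 2..5 for the minimum = 4 comparison(s); min is -1, place at index 1 -> [-8, -1, 8, 30, 22, 12]
Pass 3: scan indices 3..5 for the minimum = 3 comparison(s); min is 8, place at index 2 -> [-8, -1, 8, 30, 22, 12]
Pass 4: scan indices 4..5 for the minimum = 2 comparison(s); min is 12, place at index 3 -> [-8, -1, 8, 12, 22, 30]
Pass 5: scan indices 5..5 for the minimum = 1 comparison(s); min is 22, place at index 4 -> [-8, -1, 8, 12, 22, 30]
Selection sort always scans the whole unsorted suffix, so the count is (n-1) + (n-2) + ... + 1 = n(n-1)/2 = 6*5/2 = 15 regardless of the input order.
Total comparisons: 5 + 4 + 3 + 2 + 1 = 15


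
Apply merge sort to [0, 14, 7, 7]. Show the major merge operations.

Divide and conquer:
  Merge [0] + [14] -> [0, 14]
  Merge [7] + [7] -> [7, 7]
  Merge [0, 14] + [7, 7] -> [0, 7, 7, 14]


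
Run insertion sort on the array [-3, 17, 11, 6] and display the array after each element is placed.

First element -3 is already 'sorted'
Insert 17: shifted 0 elements -> [-3, 17, 11, 6]
Insert 11: shifted 1 elements -> [-3, 11, 17, 6]
Insert 6: shifted 2 elements -> [-3, 6, 11, 17]


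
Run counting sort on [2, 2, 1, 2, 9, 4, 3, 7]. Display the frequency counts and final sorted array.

Count array: [0, 1, 3, 1, 1, 0, 0, 1, 0, 1]
(count[i] = number of elements equal to i)
Cumulative count: [0, 1, 4, 5, 6, 6, 6, 7, 7, 8]
Sorted: [1, 2, 2, 2, 3, 4, 7, 9]


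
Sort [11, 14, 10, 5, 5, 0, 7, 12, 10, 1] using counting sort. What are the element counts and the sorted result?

Count array: [1, 1, 0, 0, 0, 2, 0, 1, 0, 0, 2, 1, 1, 0, 1]
(count[i] = number of elements equal to i)
Cumulative count: [1, 2, 2, 2, 2, 4, 4, 5, 5, 5, 7, 8, 9, 9, 10]
Sorted: [0, 1, 5, 5, 7, 10, 10, 11, 12, 14]


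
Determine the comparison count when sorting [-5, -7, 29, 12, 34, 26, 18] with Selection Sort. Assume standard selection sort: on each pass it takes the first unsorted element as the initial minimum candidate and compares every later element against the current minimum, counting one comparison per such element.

Pass 1: scan indices 1..6 for the minimum = 6 comparison(s); min is -7, place at index 0 -> [-7, -5, 29, 12, 34, 26, 18]
Pass 2: scan indices 2..6 for the minimum = 5 comparison(s); min is -5, place at index 1 -> [-7, -5, 29, 12, 34, 26, 18]
Pass 3: scan indices 3..6 for the minimum = 4 comparison(s); min is 12, place at index 2 -> [-7, -5, 12, 29, 34, 26, 18]
Pass 4: scan indices 4..6 for the minimum = 3 comparison(s); min is 18, place at index 3 -> [-7, -5, 12, 18, 34, 26, 29]
Pass 5: scan indices 5..6 for the minimum = 2 comparison(s); min is 26, place at index 4 -> [-7, -5, 12, 18, 26, 34, 29]
Pass 6: scan indices 6..6 for the minimum = 1 comparison(s); min is 29, place at index 5 -> [-7, -5, 12, 18, 26, 29, 34]
Selection sort always scans the whole unsorted suffix, so the count is (n-1) + (n-2) + ... + 1 = n(n-1)/2 = 7*6/2 = 21 regardless of the input order.
Total comparisons: 6 + 5 + 4 + 3 + 2 + 1 = 21


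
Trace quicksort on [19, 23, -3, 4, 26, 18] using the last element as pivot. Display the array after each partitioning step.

Partition 1: pivot=18 at index 2 -> [-3, 4, 18, 23, 26, 19]
Partition 2: pivot=4 at index 1 -> [-3, 4, 18, 23, 26, 19]
Partition 3: pivot=19 at index 3 -> [-3, 4, 18, 19, 26, 23]
Partition 4: pivot=23 at index 4 -> [-3, 4, 18, 19, 23, 26]


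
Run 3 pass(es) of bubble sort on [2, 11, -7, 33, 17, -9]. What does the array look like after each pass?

After pass 1: [2, -7, 11, 17, -9, 33] (3 swaps)
After pass 2: [-7, 2, 11, -9, 17, 33] (2 swaps)
After pass 3: [-7, 2, -9, 11, 17, 33] (1 swaps)
Total swaps: 6


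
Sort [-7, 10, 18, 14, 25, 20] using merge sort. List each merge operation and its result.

Divide and conquer:
  Merge [10] + [18] -> [10, 18]
  Merge [-7] + [10, 18] -> [-7, 10, 18]
  Merge [25] + [20] -> [20, 25]
  Merge [14] + [20, 25] -> [14, 20, 25]
  Merge [-7, 10, 18] + [14, 20, 25] -> [-7, 10, 14, 18, 20, 25]


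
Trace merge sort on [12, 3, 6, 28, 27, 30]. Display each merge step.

Divide and conquer:
  Merge [3] + [6] -> [3, 6]
  Merge [12] + [3, 6] -> [3, 6, 12]
  Merge [27] + [30] -> [27, 30]
  Merge [28] + [27, 30] -> [27, 28, 30]
  Merge [3, 6, 12] + [27, 28, 30] -> [3, 6, 12, 27, 28, 30]


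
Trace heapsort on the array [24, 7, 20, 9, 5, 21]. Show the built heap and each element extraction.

Build heap: [24, 9, 21, 7, 5, 20]
Extract 24: [21, 9, 20, 7, 5, 24]
Extract 21: [20, 9, 5, 7, 21, 24]
Extract 20: [9, 7, 5, 20, 21, 24]
Extract 9: [7, 5, 9, 20, 21, 24]
Extract 7: [5, 7, 9, 20, 21, 24]


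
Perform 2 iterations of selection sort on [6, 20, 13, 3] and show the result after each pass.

Pass 1: Select minimum 3 at index 3, swap -> [3, 20, 13, 6]
Pass 2: Select minimum 6 at index 3, swap -> [3, 6, 13, 20]


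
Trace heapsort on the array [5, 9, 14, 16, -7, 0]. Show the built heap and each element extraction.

Build heap: [16, 9, 14, 5, -7, 0]
Extract 16: [14, 9, 0, 5, -7, 16]
Extract 14: [9, 5, 0, -7, 14, 16]
Extract 9: [5, -7, 0, 9, 14, 16]
Extract 5: [0, -7, 5, 9, 14, 16]
Extract 0: [-7, 0, 5, 9, 14, 16]


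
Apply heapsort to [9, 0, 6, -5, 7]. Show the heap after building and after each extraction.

Build heap: [9, 7, 6, -5, 0]
Extract 9: [7, 0, 6, -5, 9]
Extract 7: [6, 0, -5, 7, 9]
Extract 6: [0, -5, 6, 7, 9]
Extract 0: [-5, 0, 6, 7, 9]


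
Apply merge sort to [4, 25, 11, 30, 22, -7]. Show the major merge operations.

Divide and conquer:
  Merge [25] + [11] -> [11, 25]
  Merge [4] + [11, 25] -> [4, 11, 25]
  Merge [22] + [-7] -> [-7, 22]
  Merge [30] + [-7, 22] -> [-7, 22, 30]
  Merge [4, 11, 25] + [-7, 22, 30] -> [-7, 4, 11, 22, 25, 30]


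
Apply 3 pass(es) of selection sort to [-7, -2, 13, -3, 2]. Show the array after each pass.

Pass 1: Select minimum -7 at index 0, swap -> [-7, -2, 13, -3, 2]
Pass 2: Select minimum -3 at index 3, swap -> [-7, -3, 13, -2, 2]
Pass 3: Select minimum -2 at index 3, swap -> [-7, -3, -2, 13, 2]


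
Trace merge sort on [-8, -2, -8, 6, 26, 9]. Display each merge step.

Divide and conquer:
  Merge [-2] + [-8] -> [-8, -2]
  Merge [-8] + [-8, -2] -> [-8, -8, -2]
  Merge [26] + [9] -> [9, 26]
  Merge [6] + [9, 26] -> [6, 9, 26]
  Merge [-8, -8, -2] + [6, 9, 26] -> [-8, -8, -2, 6, 9, 26]


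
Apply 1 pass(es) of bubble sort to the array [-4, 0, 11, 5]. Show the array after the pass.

After pass 1: [-4, 0, 5, 11] (1 swaps)
Total swaps: 1


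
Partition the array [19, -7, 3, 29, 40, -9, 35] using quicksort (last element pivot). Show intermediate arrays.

Partition 1: pivot=35 at index 5 -> [19, -7, 3, 29, -9, 35, 40]
Partition 2: pivot=-9 at index 0 -> [-9, -7, 3, 29, 19, 35, 40]
Partition 3: pivot=19 at index 3 -> [-9, -7, 3, 19, 29, 35, 40]
Partition 4: pivot=3 at index 2 -> [-9, -7, 3, 19, 29, 35, 40]


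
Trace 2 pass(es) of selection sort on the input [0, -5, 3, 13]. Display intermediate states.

Pass 1: Select minimum -5 at index 1, swap -> [-5, 0, 3, 13]
Pass 2: Select minimum 0 at index 1, swap -> [-5, 0, 3, 13]


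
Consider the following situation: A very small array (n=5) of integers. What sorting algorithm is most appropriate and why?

Best choice: Insertion sort
Reason: For tiny inputs the O(n^2) overhead is negligible and insertion sort has minimal constant factors


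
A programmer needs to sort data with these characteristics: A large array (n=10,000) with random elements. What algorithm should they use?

Best choice: Quicksort or Mergesort
Reason: Both have O(n log n) average case; quicksort has lower constant factors


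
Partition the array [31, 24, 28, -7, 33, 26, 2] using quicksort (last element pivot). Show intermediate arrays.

Partition 1: pivot=2 at index 1 -> [-7, 2, 28, 31, 33, 26, 24]
Partition 2: pivot=24 at index 2 -> [-7, 2, 24, 31, 33, 26, 28]
Partition 3: pivot=28 at index 4 -> [-7, 2, 24, 26, 28, 31, 33]
Partition 4: pivot=33 at index 6 -> [-7, 2, 24, 26, 28, 31, 33]


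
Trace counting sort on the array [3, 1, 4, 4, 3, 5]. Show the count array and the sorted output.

Count array: [0, 1, 0, 2, 2, 1]
(count[i] = number of elements equal to i)
Cumulative count: [0, 1, 1, 3, 5, 6]
Sorted: [1, 3, 3, 4, 4, 5]


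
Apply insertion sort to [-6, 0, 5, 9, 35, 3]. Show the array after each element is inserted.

First element -6 is already 'sorted'
Insert 0: shifted 0 elements -> [-6, 0, 5, 9, 35, 3]
Insert 5: shifted 0 elements -> [-6, 0, 5, 9, 35, 3]
Insert 9: shifted 0 elements -> [-6, 0, 5, 9, 35, 3]
Insert 35: shifted 0 elements -> [-6, 0, 5, 9, 35, 3]
Insert 3: shifted 3 elements -> [-6, 0, 3, 5, 9, 35]


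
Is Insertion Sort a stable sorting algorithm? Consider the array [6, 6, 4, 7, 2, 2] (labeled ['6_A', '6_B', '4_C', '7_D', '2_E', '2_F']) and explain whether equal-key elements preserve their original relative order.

Trace Insertion Sort on the labeled array (the key is the number; the letter only tracks identity):
  Insert 6_B at index 1: [6_A, 6_B, 4_C, 7_D, 2_E, 2_F]
  Insert 4_C at index 0: [4_C, 6_A, 6_B, 7_D, 2_E, 2_F]
  Insert 7_D at index 3: [4_C, 6_A, 6_B, 7_D, 2_E, 2_F]
  Insert 2_E at index 0: [2_E, 4_C, 6_A, 6_B, 7_D, 2_F]
  Insert 2_F at index 1: [2_E, 2_F, 4_C, 6_A, 6_B, 7_D]
Final order: [2_E, 2_F, 4_C, 6_A, 6_B, 7_D]
Equal keys:
  value 2: originally 2_E, 2_F; after sorting 2_E, 2_F -> order preserved
  value 6: originally 6_A, 6_B; after sorting 6_A, 6_B -> order preserved
All equal keys kept their original relative order. Insertion Sort is stable: elements are shifted only while they are strictly greater than the key, so a key is inserted after any equal elements already placed.
Answer: Stable


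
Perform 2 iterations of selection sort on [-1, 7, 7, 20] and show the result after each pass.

Pass 1: Select minimum -1 at index 0, swap -> [-1, 7, 7, 20]
Pass 2: Select minimum 7 at index 1, swap -> [-1, 7, 7, 20]


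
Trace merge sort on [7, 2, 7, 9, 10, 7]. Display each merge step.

Divide and conquer:
  Merge [2] + [7] -> [2, 7]
  Merge [7] + [2, 7] -> [2, 7, 7]
  Merge [10] + [7] -> [7, 10]
  Merge [9] + [7, 10] -> [7, 9, 10]
  Merge [2, 7, 7] + [7, 9, 10] -> [2, 7, 7, 7, 9, 10]


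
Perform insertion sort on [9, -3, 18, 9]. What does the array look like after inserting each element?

First element 9 is already 'sorted'
Insert -3: shifted 1 elements -> [-3, 9, 18, 9]
Insert 18: shifted 0 elements -> [-3, 9, 18, 9]
Insert 9: shifted 1 elements -> [-3, 9, 9, 18]


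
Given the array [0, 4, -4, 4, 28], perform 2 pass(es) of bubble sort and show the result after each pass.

After pass 1: [0, -4, 4, 4, 28] (1 swaps)
After pass 2: [-4, 0, 4, 4, 28] (1 swaps)
Total swaps: 2


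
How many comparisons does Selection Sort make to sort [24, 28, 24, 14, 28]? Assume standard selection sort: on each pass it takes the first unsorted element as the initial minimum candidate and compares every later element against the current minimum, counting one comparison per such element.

Pass 1: scan indices 1..4 for the minimum = 4 comparison(s); min is 14, place at index 0 -> [14, 28, 24, 24, 28]
Pass 2: scan indices 2..4 for the minimum = 3 comparison(s); min is 24, place at index 1 -> [14, 24, 28, 24, 28]
Pass 3: scan indices 3..4 for the minimum = 2 comparison(s); min is 24, place at index 2 -> [14, 24, 24, 28, 28]
Pass 4: scan indices 4..4 for the minimum = 1 comparison(s); min is 28, place at index 3 -> [14, 24, 24, 28, 28]
Selection sort always scans the whole unsorted suffix, so the count is (n-1) + (n-2) + ... + 1 = n(n-1)/2 = 5*4/2 = 10 regardless of the input order.
Total comparisons: 4 + 3 + 2 + 1 = 10


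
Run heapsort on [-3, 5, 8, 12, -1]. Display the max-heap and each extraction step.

Build heap: [12, 5, 8, -3, -1]
Extract 12: [8, 5, -1, -3, 12]
Extract 8: [5, -3, -1, 8, 12]
Extract 5: [-1, -3, 5, 8, 12]
Extract -1: [-3, -1, 5, 8, 12]


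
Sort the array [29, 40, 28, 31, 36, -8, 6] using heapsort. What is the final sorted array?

Build heap: [40, 36, 28, 31, 29, -8, 6]
Extract 40: [36, 31, 28, 6, 29, -8, 40]
Extract 36: [31, 29, 28, 6, -8, 36, 40]
Extract 31: [29, 6, 28, -8, 31, 36, 40]
Extract 29: [28, 6, -8, 29, 31, 36, 40]
Extract 28: [6, -8, 28, 29, 31, 36, 40]
Extract 6: [-8, 6, 28, 29, 31, 36, 40]


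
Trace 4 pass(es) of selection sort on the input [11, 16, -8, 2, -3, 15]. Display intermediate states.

Pass 1: Select minimum -8 at index 2, swap -> [-8, 16, 11, 2, -3, 15]
Pass 2: Select minimum -3 at index 4, swap -> [-8, -3, 11, 2, 16, 15]
Pass 3: Select minimum 2 at index 3, swap -> [-8, -3, 2, 11, 16, 15]
Pass 4: Select minimum 11 at index 3, swap -> [-8, -3, 2, 11, 16, 15]


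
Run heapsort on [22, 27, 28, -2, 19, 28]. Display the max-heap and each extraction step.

Build heap: [28, 27, 28, -2, 19, 22]
Extract 28: [28, 27, 22, -2, 19, 28]
Extract 28: [27, 19, 22, -2, 28, 28]
Extract 27: [22, 19, -2, 27, 28, 28]
Extract 22: [19, -2, 22, 27, 28, 28]
Extract 19: [-2, 19, 22, 27, 28, 28]


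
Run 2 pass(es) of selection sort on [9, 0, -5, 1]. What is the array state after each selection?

Pass 1: Select minimum -5 at index 2, swap -> [-5, 0, 9, 1]
Pass 2: Select minimum 0 at index 1, swap -> [-5, 0, 9, 1]


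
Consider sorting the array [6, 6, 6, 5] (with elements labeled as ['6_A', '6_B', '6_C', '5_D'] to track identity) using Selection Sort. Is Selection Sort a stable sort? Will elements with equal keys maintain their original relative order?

Trace Selection Sort on the labeled array (the key is the number; the letter only tracks identity):
  Pass 1: minimum of unsorted part is 5_D at index 3; swap it with 6_A at index 0 -> [5_D, 6_B, 6_C, 6_A]
  Pass 2: minimum 6_B is already at index 1; no swap -> [5_D, 6_B, 6_C, 6_A]
  Pass 3: minimum 6_C is already at index 2; no swap -> [5_D, 6_B, 6_C, 6_A]
Final order: [5_D, 6_B, 6_C, 6_A]
Equal keys:
  value 6: originally 6_A, 6_B, 6_C; after sorting 6_B, 6_C, 6_A -> order changed
Equal keys were reordered, so Selection Sort is not stable: the long-range swap that moves the minimum into place can carry an element past an equal key. (One such input is enough; an unstable sort may happen to preserve order on other inputs, but it gives no guarantee.)
Answer: Not stable


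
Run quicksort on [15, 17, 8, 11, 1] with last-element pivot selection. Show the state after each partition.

Partition 1: pivot=1 at index 0 -> [1, 17, 8, 11, 15]
Partition 2: pivot=15 at index 3 -> [1, 8, 11, 15, 17]
Partition 3: pivot=11 at index 2 -> [1, 8, 11, 15, 17]


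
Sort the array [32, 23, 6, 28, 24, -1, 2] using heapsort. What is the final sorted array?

Build heap: [32, 28, 6, 23, 24, -1, 2]
Extract 32: [28, 24, 6, 23, 2, -1, 32]
Extract 28: [24, 23, 6, -1, 2, 28, 32]
Extract 24: [23, 2, 6, -1, 24, 28, 32]
Extract 23: [6, 2, -1, 23, 24, 28, 32]
Extract 6: [2, -1, 6, 23, 24, 28, 32]
Extract 2: [-1, 2, 6, 23, 24, 28, 32]


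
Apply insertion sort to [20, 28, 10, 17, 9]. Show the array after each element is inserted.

First element 20 is already 'sorted'
Insert 28: shifted 0 elements -> [20, 28, 10, 17, 9]
Insert 10: shifted 2 elements -> [10, 20, 28, 17, 9]
Insert 17: shifted 2 elements -> [10, 17, 20, 28, 9]
Insert 9: shifted 4 elements -> [9, 10, 17, 20, 28]


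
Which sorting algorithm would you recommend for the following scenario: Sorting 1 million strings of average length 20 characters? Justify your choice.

Best choice: MSD radix sort or Mergesort
Reason: MSD radix sort is a non-comparison sort that buckets the strings by successive character positions, running in time proportional to the total number of characters examined rather than O(n log n) string comparisons; mergesort is a stable O(n log n)-comparison alternative that works for arbitrary variable-length keys


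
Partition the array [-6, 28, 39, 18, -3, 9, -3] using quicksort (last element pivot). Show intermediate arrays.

Partition 1: pivot=-3 at index 2 -> [-6, -3, -3, 18, 28, 9, 39]
Partition 2: pivot=-3 at index 1 -> [-6, -3, -3, 18, 28, 9, 39]
Partition 3: pivot=39 at index 6 -> [-6, -3, -3, 18, 28, 9, 39]
Partition 4: pivot=9 at index 3 -> [-6, -3, -3, 9, 28, 18, 39]
Partition 5: pivot=18 at index 4 -> [-6, -3, -3, 9, 18, 28, 39]


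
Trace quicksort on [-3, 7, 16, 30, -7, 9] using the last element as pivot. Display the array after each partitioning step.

Partition 1: pivot=9 at index 3 -> [-3, 7, -7, 9, 16, 30]
Partition 2: pivot=-7 at index 0 -> [-7, 7, -3, 9, 16, 30]
Partition 3: pivot=-3 at index 1 -> [-7, -3, 7, 9, 16, 30]
Partition 4: pivot=30 at index 5 -> [-7, -3, 7, 9, 16, 30]


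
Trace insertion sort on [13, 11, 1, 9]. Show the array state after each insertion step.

First element 13 is already 'sorted'
Insert 11: shifted 1 elements -> [11, 13, 1, 9]
Insert 1: shifted 2 elements -> [1, 11, 13, 9]
Insert 9: shifted 2 elements -> [1, 9, 11, 13]


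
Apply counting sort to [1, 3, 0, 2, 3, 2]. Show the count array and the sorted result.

Count array: [1, 1, 2, 2]
(count[i] = number of elements equal to i)
Cumulative count: [1, 2, 4, 6]
Sorted: [0, 1, 2, 2, 3, 3]


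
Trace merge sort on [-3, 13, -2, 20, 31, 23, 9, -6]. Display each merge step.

Divide and conquer:
  Merge [-3] + [13] -> [-3, 13]
  Merge [-2] + [20] -> [-2, 20]
  Merge [-3, 13] + [-2, 20] -> [-3, -2, 13, 20]
  Merge [31] + [23] -> [23, 31]
  Merge [9] + [-6] -> [-6, 9]
  Merge [23, 31] + [-6, 9] -> [-6, 9, 23, 31]
  Merge [-3, -2, 13, 20] + [-6, 9, 23, 31] -> [-6, -3, -2, 9, 13, 20, 23, 31]


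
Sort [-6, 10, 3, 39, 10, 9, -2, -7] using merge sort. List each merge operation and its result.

Divide and conquer:
  Merge [-6] + [10] -> [-6, 10]
  Merge [3] + [39] -> [3, 39]
  Merge [-6, 10] + [3, 39] -> [-6, 3, 10, 39]
  Merge [10] + [9] -> [9, 10]
  Merge [-2] + [-7] -> [-7, -2]
  Merge [9, 10] + [-7, -2] -> [-7, -2, 9, 10]
  Merge [-6, 3, 10, 39] + [-7, -2, 9, 10] -> [-7, -6, -2, 3, 9, 10, 10, 39]


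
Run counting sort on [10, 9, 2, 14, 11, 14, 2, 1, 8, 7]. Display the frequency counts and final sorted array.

Count array: [0, 1, 2, 0, 0, 0, 0, 1, 1, 1, 1, 1, 0, 0, 2]
(count[i] = number of elements equal to i)
Cumulative count: [0, 1, 3, 3, 3, 3, 3, 4, 5, 6, 7, 8, 8, 8, 10]
Sorted: [1, 2, 2, 7, 8, 9, 10, 11, 14, 14]


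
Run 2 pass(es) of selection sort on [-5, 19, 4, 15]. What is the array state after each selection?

Pass 1: Select minimum -5 at index 0, swap -> [-5, 19, 4, 15]
Pass 2: Select minimum 4 at index 2, swap -> [-5, 4, 19, 15]


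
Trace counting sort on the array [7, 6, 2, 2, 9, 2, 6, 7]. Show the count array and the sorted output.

Count array: [0, 0, 3, 0, 0, 0, 2, 2, 0, 1]
(count[i] = number of elements equal to i)
Cumulative count: [0, 0, 3, 3, 3, 3, 5, 7, 7, 8]
Sorted: [2, 2, 2, 6, 6, 7, 7, 9]


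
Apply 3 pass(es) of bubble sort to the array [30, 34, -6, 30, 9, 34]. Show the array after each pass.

After pass 1: [30, -6, 30, 9, 34, 34] (3 swaps)
After pass 2: [-6, 30, 9, 30, 34, 34] (2 swaps)
After pass 3: [-6, 9, 30, 30, 34, 34] (1 swaps)
Total swaps: 6


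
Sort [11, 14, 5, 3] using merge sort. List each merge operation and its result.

Divide and conquer:
  Merge [11] + [14] -> [11, 14]
  Merge [5] + [3] -> [3, 5]
  Merge [11, 14] + [3, 5] -> [3, 5, 11, 14]


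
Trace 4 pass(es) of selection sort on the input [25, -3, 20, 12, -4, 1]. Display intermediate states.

Pass 1: Select minimum -4 at index 4, swap -> [-4, -3, 20, 12, 25, 1]
Pass 2: Select minimum -3 at index 1, swap -> [-4, -3, 20, 12, 25, 1]
Pass 3: Select minimum 1 at index 5, swap -> [-4, -3, 1, 12, 25, 20]
Pass 4: Select minimum 12 at index 3, swap -> [-4, -3, 1, 12, 25, 20]


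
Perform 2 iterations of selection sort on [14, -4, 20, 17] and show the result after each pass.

Pass 1: Select minimum -4 at index 1, swap -> [-4, 14, 20, 17]
Pass 2: Select minimum 14 at index 1, swap -> [-4, 14, 20, 17]


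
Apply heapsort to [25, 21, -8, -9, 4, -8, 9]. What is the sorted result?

Build heap: [25, 21, 9, -9, 4, -8, -8]
Extract 25: [21, 4, 9, -9, -8, -8, 25]
Extract 21: [9, 4, -8, -9, -8, 21, 25]
Extract 9: [4, -8, -8, -9, 9, 21, 25]
Extract 4: [-8, -9, -8, 4, 9, 21, 25]
Extract -8: [-8, -9, -8, 4, 9, 21, 25]
Extract -8: [-9, -8, -8, 4, 9, 21, 25]


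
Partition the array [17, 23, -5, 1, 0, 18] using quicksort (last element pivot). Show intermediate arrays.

Partition 1: pivot=18 at index 4 -> [17, -5, 1, 0, 18, 23]
Partition 2: pivot=0 at index 1 -> [-5, 0, 1, 17, 18, 23]
Partition 3: pivot=17 at index 3 -> [-5, 0, 1, 17, 18, 23]


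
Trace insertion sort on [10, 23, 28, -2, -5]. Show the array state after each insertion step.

First element 10 is already 'sorted'
Insert 23: shifted 0 elements -> [10, 23, 28, -2, -5]
Insert 28: shifted 0 elements -> [10, 23, 28, -2, -5]
Insert -2: shifted 3 elements -> [-2, 10, 23, 28, -5]
Insert -5: shifted 4 elements -> [-5, -2, 10, 23, 28]


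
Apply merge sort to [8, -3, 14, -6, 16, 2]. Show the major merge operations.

Divide and conquer:
  Merge [-3] + [14] -> [-3, 14]
  Merge [8] + [-3, 14] -> [-3, 8, 14]
  Merge [16] + [2] -> [2, 16]
  Merge [-6] + [2, 16] -> [-6, 2, 16]
  Merge [-3, 8, 14] + [-6, 2, 16] -> [-6, -3, 2, 8, 14, 16]


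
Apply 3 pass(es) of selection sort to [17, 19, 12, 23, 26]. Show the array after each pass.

Pass 1: Select minimum 12 at index 2, swap -> [12, 19, 17, 23, 26]
Pass 2: Select minimum 17 at index 2, swap -> [12, 17, 19, 23, 26]
Pass 3: Select minimum 19 at index 2, swap -> [12, 17, 19, 23, 26]


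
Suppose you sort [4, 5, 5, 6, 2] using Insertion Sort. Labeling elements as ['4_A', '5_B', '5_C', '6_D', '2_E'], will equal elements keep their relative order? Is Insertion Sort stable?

Trace Insertion Sort on the labeled array (the key is the number; the letter only tracks identity):
  Insert 5_B at index 1: [4_A, 5_B, 5_C, 6_D, 2_E]
  Insert 5_C at index 2: [4_A, 5_B, 5_C, 6_D, 2_E]
  Insert 6_D at index 3: [4_A, 5_B, 5_C, 6_D, 2_E]
  Insert 2_E at index 0: [2_E, 4_A, 5_B, 5_C, 6_D]
Final order: [2_E, 4_A, 5_B, 5_C, 6_D]
Equal keys:
  value 5: originally 5_B, 5_C; after sorting 5_B, 5_C -> order preserved
All equal keys kept their original relative order. Insertion Sort is stable: elements are shifted only while they are strictly greater than the key, so a key is inserted after any equal elements already placed.
Answer: Stable


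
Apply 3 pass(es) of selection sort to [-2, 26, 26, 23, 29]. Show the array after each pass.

Pass 1: Select minimum -2 at index 0, swap -> [-2, 26, 26, 23, 29]
Pass 2: Select minimum 23 at index 3, swap -> [-2, 23, 26, 26, 29]
Pass 3: Select minimum 26 at index 2, swap -> [-2, 23, 26, 26, 29]


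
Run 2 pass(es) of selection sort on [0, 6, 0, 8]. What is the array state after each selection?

Pass 1: Select minimum 0 at index 0, swap -> [0, 6, 0, 8]
Pass 2: Select minimum 0 at index 2, swap -> [0, 0, 6, 8]


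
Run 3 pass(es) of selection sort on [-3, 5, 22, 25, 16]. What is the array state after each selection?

Pass 1: Select minimum -3 at index 0, swap -> [-3, 5, 22, 25, 16]
Pass 2: Select minimum 5 at index 1, swap -> [-3, 5, 22, 25, 16]
Pass 3: Select minimum 16 at index 4, swap -> [-3, 5, 16, 25, 22]


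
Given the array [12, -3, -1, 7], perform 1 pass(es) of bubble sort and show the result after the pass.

After pass 1: [-3, -1, 7, 12] (3 swaps)
Total swaps: 3


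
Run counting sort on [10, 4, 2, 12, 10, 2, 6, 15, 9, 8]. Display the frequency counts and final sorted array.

Count array: [0, 0, 2, 0, 1, 0, 1, 0, 1, 1, 2, 0, 1, 0, 0, 1]
(count[i] = number of elements equal to i)
Cumulative count: [0, 0, 2, 2, 3, 3, 4, 4, 5, 6, 8, 8, 9, 9, 9, 10]
Sorted: [2, 2, 4, 6, 8, 9, 10, 10, 12, 15]


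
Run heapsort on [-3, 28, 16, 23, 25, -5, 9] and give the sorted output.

Build heap: [28, 25, 16, 23, -3, -5, 9]
Extract 28: [25, 23, 16, 9, -3, -5, 28]
Extract 25: [23, 9, 16, -5, -3, 25, 28]
Extract 23: [16, 9, -3, -5, 23, 25, 28]
Extract 16: [9, -5, -3, 16, 23, 25, 28]
Extract 9: [-3, -5, 9, 16, 23, 25, 28]
Extract -3: [-5, -3, 9, 16, 23, 25, 28]


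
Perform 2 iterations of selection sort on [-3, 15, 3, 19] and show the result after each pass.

Pass 1: Select minimum -3 at index 0, swap -> [-3, 15, 3, 19]
Pass 2: Select minimum 3 at index 2, swap -> [-3, 3, 15, 19]


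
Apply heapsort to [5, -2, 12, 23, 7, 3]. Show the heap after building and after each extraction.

Build heap: [23, 7, 12, -2, 5, 3]
Extract 23: [12, 7, 3, -2, 5, 23]
Extract 12: [7, 5, 3, -2, 12, 23]
Extract 7: [5, -2, 3, 7, 12, 23]
Extract 5: [3, -2, 5, 7, 12, 23]
Extract 3: [-2, 3, 5, 7, 12, 23]


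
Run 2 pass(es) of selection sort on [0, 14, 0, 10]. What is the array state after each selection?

Pass 1: Select minimum 0 at index 0, swap -> [0, 14, 0, 10]
Pass 2: Select minimum 0 at index 2, swap -> [0, 0, 14, 10]


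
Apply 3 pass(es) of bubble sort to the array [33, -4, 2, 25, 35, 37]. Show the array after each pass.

After pass 1: [-4, 2, 25, 33, 35, 37] (3 swaps)
After pass 2: [-4, 2, 25, 33, 35, 37] (0 swaps)
After pass 3: [-4, 2, 25, 33, 35, 37] (0 swaps)
Total swaps: 3


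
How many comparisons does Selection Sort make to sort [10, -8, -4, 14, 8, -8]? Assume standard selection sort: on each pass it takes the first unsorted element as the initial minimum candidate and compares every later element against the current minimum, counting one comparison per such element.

Pass 1: scan indices 1..5 for the minimum = 5 comparison(s); min is -8, place at index 0 -> [-8, 10, -4, 14, 8, -8]
Pass 2: scan indices 2..5 for the minimum = 4 comparison(s); min is -8, place at index 1 -> [-8, -8, -4, 14, 8, 10]
Pass 3: scan indices 3..5 for the minimum = 3 comparison(s); min is -4, place at index 2 -> [-8, -8, -4, 14, 8, 10]
Pass 4: scan indices 4..5 for the minimum = 2 comparison(s); min is 8, place at index 3 -> [-8, -8, -4, 8, 14, 10]
Pass 5: scan indices 5..5 for the minimum = 1 comparison(s); min is 10, place at index 4 -> [-8, -8, -4, 8, 10, 14]
Selection sort always scans the whole unsorted suffix, so the count is (n-1) + (n-2) + ... + 1 = n(n-1)/2 = 6*5/2 = 15 regardless of the input order.
Total comparisons: 5 + 4 + 3 + 2 + 1 = 15


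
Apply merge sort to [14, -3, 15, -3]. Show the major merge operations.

Divide and conquer:
  Merge [14] + [-3] -> [-3, 14]
  Merge [15] + [-3] -> [-3, 15]
  Merge [-3, 14] + [-3, 15] -> [-3, -3, 14, 15]


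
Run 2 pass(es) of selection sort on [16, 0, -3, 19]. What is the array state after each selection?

Pass 1: Select minimum -3 at index 2, swap -> [-3, 0, 16, 19]
Pass 2: Select minimum 0 at index 1, swap -> [-3, 0, 16, 19]


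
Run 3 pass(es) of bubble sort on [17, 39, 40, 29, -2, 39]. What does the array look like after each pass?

After pass 1: [17, 39, 29, -2, 39, 40] (3 swaps)
After pass 2: [17, 29, -2, 39, 39, 40] (2 swaps)
After pass 3: [17, -2, 29, 39, 39, 40] (1 swaps)
Total swaps: 6


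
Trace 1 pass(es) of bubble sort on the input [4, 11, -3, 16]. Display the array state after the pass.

After pass 1: [4, -3, 11, 16] (1 swaps)
Total swaps: 1


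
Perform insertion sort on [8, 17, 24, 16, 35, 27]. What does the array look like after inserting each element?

First element 8 is already 'sorted'
Insert 17: shifted 0 elements -> [8, 17, 24, 16, 35, 27]
Insert 24: shifted 0 elements -> [8, 17, 24, 16, 35, 27]
Insert 16: shifted 2 elements -> [8, 16, 17, 24, 35, 27]
Insert 35: shifted 0 elements -> [8, 16, 17, 24, 35, 27]
Insert 27: shifted 1 elements -> [8, 16, 17, 24, 27, 35]


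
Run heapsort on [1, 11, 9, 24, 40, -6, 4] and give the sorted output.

Build heap: [40, 24, 9, 1, 11, -6, 4]
Extract 40: [24, 11, 9, 1, 4, -6, 40]
Extract 24: [11, 4, 9, 1, -6, 24, 40]
Extract 11: [9, 4, -6, 1, 11, 24, 40]
Extract 9: [4, 1, -6, 9, 11, 24, 40]
Extract 4: [1, -6, 4, 9, 11, 24, 40]
Extract 1: [-6, 1, 4, 9, 11, 24, 40]


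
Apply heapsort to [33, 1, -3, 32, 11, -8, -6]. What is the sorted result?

Build heap: [33, 32, -3, 1, 11, -8, -6]
Extract 33: [32, 11, -3, 1, -6, -8, 33]
Extract 32: [11, 1, -3, -8, -6, 32, 33]
Extract 11: [1, -6, -3, -8, 11, 32, 33]
Extract 1: [-3, -6, -8, 1, 11, 32, 33]
Extract -3: [-6, -8, -3, 1, 11, 32, 33]
Extract -6: [-8, -6, -3, 1, 11, 32, 33]


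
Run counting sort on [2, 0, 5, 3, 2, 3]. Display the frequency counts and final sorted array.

Count array: [1, 0, 2, 2, 0, 1]
(count[i] = number of elements equal to i)
Cumulative count: [1, 1, 3, 5, 5, 6]
Sorted: [0, 2, 2, 3, 3, 5]


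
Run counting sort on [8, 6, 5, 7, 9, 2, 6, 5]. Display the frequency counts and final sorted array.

Count array: [0, 0, 1, 0, 0, 2, 2, 1, 1, 1]
(count[i] = number of elements equal to i)
Cumulative count: [0, 0, 1, 1, 1, 3, 5, 6, 7, 8]
Sorted: [2, 5, 5, 6, 6, 7, 8, 9]


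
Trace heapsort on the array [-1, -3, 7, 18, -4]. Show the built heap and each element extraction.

Build heap: [18, -1, 7, -3, -4]
Extract 18: [7, -1, -4, -3, 18]
Extract 7: [-1, -3, -4, 7, 18]
Extract -1: [-3, -4, -1, 7, 18]
Extract -3: [-4, -3, -1, 7, 18]


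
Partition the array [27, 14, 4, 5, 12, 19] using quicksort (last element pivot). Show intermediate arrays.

Partition 1: pivot=19 at index 4 -> [14, 4, 5, 12, 19, 27]
Partition 2: pivot=12 at index 2 -> [4, 5, 12, 14, 19, 27]
Partition 3: pivot=5 at index 1 -> [4, 5, 12, 14, 19, 27]


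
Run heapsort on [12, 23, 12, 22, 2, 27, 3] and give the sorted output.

Build heap: [27, 23, 12, 22, 2, 12, 3]
Extract 27: [23, 22, 12, 3, 2, 12, 27]
Extract 23: [22, 12, 12, 3, 2, 23, 27]
Extract 22: [12, 3, 12, 2, 22, 23, 27]
Extract 12: [12, 3, 2, 12, 22, 23, 27]
Extract 12: [3, 2, 12, 12, 22, 23, 27]
Extract 3: [2, 3, 12, 12, 22, 23, 27]


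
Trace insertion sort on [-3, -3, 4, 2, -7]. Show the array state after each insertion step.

First element -3 is already 'sorted'
Insert -3: shifted 0 elements -> [-3, -3, 4, 2, -7]
Insert 4: shifted 0 elements -> [-3, -3, 4, 2, -7]
Insert 2: shifted 1 elements -> [-3, -3, 2, 4, -7]
Insert -7: shifted 4 elements -> [-7, -3, -3, 2, 4]
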